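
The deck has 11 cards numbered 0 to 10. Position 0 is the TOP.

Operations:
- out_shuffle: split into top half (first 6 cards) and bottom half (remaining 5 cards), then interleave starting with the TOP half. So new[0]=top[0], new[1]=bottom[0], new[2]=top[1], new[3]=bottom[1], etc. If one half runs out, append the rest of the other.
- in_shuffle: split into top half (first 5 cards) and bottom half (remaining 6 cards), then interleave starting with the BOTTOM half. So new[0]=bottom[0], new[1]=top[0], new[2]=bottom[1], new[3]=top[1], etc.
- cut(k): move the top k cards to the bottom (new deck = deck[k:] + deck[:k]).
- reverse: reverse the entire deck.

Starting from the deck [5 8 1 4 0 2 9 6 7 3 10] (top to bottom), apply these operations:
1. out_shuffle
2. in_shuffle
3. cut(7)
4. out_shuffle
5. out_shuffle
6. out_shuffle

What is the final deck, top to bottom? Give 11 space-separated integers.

After op 1 (out_shuffle): [5 9 8 6 1 7 4 3 0 10 2]
After op 2 (in_shuffle): [7 5 4 9 3 8 0 6 10 1 2]
After op 3 (cut(7)): [6 10 1 2 7 5 4 9 3 8 0]
After op 4 (out_shuffle): [6 4 10 9 1 3 2 8 7 0 5]
After op 5 (out_shuffle): [6 2 4 8 10 7 9 0 1 5 3]
After op 6 (out_shuffle): [6 9 2 0 4 1 8 5 10 3 7]

Answer: 6 9 2 0 4 1 8 5 10 3 7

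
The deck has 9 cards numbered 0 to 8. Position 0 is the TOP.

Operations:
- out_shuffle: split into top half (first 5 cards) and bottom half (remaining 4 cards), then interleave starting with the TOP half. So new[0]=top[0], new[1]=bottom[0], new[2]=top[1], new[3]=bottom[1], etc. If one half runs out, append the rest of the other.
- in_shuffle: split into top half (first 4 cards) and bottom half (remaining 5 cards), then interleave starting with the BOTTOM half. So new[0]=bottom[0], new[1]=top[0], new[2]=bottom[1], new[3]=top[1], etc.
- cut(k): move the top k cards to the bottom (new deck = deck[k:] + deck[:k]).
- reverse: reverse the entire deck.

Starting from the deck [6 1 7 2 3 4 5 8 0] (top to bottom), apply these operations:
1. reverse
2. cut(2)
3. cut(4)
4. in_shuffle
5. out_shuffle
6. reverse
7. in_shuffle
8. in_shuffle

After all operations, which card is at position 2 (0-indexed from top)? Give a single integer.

After op 1 (reverse): [0 8 5 4 3 2 7 1 6]
After op 2 (cut(2)): [5 4 3 2 7 1 6 0 8]
After op 3 (cut(4)): [7 1 6 0 8 5 4 3 2]
After op 4 (in_shuffle): [8 7 5 1 4 6 3 0 2]
After op 5 (out_shuffle): [8 6 7 3 5 0 1 2 4]
After op 6 (reverse): [4 2 1 0 5 3 7 6 8]
After op 7 (in_shuffle): [5 4 3 2 7 1 6 0 8]
After op 8 (in_shuffle): [7 5 1 4 6 3 0 2 8]
Position 2: card 1.

Answer: 1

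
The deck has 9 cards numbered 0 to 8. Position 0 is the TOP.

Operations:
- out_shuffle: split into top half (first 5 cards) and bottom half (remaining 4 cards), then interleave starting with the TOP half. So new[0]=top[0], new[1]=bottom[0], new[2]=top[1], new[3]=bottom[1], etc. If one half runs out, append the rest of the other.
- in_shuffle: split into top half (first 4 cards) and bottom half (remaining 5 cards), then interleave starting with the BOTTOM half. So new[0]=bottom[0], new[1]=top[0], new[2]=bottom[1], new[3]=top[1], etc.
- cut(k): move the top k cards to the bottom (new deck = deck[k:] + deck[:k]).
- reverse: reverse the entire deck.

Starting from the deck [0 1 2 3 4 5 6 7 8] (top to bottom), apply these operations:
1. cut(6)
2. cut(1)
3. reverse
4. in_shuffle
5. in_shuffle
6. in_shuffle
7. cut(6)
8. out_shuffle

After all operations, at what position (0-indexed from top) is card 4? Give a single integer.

After op 1 (cut(6)): [6 7 8 0 1 2 3 4 5]
After op 2 (cut(1)): [7 8 0 1 2 3 4 5 6]
After op 3 (reverse): [6 5 4 3 2 1 0 8 7]
After op 4 (in_shuffle): [2 6 1 5 0 4 8 3 7]
After op 5 (in_shuffle): [0 2 4 6 8 1 3 5 7]
After op 6 (in_shuffle): [8 0 1 2 3 4 5 6 7]
After op 7 (cut(6)): [5 6 7 8 0 1 2 3 4]
After op 8 (out_shuffle): [5 1 6 2 7 3 8 4 0]
Card 4 is at position 7.

Answer: 7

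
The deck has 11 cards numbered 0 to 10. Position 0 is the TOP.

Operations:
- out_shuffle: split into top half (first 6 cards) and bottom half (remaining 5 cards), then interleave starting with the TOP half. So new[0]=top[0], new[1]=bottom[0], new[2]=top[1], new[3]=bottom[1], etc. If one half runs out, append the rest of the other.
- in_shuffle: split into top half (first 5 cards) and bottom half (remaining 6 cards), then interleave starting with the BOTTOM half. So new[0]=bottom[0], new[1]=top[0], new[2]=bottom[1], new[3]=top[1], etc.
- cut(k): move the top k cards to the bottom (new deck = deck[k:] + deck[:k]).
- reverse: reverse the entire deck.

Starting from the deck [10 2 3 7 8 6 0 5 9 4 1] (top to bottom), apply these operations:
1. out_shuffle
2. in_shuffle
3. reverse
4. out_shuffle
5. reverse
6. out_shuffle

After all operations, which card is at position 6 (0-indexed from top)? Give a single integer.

Answer: 10

Derivation:
After op 1 (out_shuffle): [10 0 2 5 3 9 7 4 8 1 6]
After op 2 (in_shuffle): [9 10 7 0 4 2 8 5 1 3 6]
After op 3 (reverse): [6 3 1 5 8 2 4 0 7 10 9]
After op 4 (out_shuffle): [6 4 3 0 1 7 5 10 8 9 2]
After op 5 (reverse): [2 9 8 10 5 7 1 0 3 4 6]
After op 6 (out_shuffle): [2 1 9 0 8 3 10 4 5 6 7]
Position 6: card 10.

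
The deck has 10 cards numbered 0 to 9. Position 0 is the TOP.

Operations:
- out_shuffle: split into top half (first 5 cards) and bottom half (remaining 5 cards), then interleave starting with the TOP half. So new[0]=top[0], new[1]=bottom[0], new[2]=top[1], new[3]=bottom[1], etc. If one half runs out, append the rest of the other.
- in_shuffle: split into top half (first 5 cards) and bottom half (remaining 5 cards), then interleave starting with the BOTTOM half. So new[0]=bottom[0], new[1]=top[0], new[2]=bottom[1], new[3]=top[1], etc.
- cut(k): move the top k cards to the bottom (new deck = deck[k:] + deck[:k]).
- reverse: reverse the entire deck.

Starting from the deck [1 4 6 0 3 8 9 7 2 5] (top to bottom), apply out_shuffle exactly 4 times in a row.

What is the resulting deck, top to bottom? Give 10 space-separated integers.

After op 1 (out_shuffle): [1 8 4 9 6 7 0 2 3 5]
After op 2 (out_shuffle): [1 7 8 0 4 2 9 3 6 5]
After op 3 (out_shuffle): [1 2 7 9 8 3 0 6 4 5]
After op 4 (out_shuffle): [1 3 2 0 7 6 9 4 8 5]

Answer: 1 3 2 0 7 6 9 4 8 5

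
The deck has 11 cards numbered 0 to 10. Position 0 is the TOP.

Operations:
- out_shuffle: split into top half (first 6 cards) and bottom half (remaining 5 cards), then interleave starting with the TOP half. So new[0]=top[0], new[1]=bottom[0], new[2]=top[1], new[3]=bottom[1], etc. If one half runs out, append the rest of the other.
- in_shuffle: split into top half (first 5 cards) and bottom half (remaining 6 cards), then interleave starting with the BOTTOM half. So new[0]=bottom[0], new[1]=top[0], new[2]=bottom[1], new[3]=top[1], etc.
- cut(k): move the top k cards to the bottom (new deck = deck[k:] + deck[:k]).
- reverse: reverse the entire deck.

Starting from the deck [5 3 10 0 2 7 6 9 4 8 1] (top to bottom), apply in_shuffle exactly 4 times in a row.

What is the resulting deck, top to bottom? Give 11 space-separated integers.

Answer: 4 6 2 10 5 8 9 7 0 3 1

Derivation:
After op 1 (in_shuffle): [7 5 6 3 9 10 4 0 8 2 1]
After op 2 (in_shuffle): [10 7 4 5 0 6 8 3 2 9 1]
After op 3 (in_shuffle): [6 10 8 7 3 4 2 5 9 0 1]
After op 4 (in_shuffle): [4 6 2 10 5 8 9 7 0 3 1]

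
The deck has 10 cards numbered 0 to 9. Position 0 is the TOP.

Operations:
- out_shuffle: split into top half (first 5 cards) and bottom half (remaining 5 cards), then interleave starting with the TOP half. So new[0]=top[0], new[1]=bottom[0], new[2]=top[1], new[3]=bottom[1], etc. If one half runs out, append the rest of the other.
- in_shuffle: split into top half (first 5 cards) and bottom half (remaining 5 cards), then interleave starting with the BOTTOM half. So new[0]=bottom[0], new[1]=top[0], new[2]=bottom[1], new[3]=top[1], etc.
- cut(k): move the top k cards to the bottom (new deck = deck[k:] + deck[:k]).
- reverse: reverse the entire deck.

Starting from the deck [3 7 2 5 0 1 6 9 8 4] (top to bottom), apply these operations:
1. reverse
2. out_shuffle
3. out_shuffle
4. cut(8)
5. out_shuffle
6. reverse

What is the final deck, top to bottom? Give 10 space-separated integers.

Answer: 1 0 5 2 7 4 8 3 6 9

Derivation:
After op 1 (reverse): [4 8 9 6 1 0 5 2 7 3]
After op 2 (out_shuffle): [4 0 8 5 9 2 6 7 1 3]
After op 3 (out_shuffle): [4 2 0 6 8 7 5 1 9 3]
After op 4 (cut(8)): [9 3 4 2 0 6 8 7 5 1]
After op 5 (out_shuffle): [9 6 3 8 4 7 2 5 0 1]
After op 6 (reverse): [1 0 5 2 7 4 8 3 6 9]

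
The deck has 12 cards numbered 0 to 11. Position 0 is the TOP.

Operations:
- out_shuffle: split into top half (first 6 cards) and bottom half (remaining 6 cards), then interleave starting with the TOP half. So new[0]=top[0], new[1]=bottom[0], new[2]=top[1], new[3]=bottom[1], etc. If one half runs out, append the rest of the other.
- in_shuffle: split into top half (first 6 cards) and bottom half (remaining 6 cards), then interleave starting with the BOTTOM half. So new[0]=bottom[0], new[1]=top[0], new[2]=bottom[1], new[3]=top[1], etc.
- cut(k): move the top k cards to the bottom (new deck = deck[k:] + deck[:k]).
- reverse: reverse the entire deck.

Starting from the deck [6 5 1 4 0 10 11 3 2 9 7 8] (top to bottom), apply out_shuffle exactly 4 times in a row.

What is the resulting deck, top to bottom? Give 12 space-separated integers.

Answer: 6 9 3 10 4 5 7 2 11 0 1 8

Derivation:
After op 1 (out_shuffle): [6 11 5 3 1 2 4 9 0 7 10 8]
After op 2 (out_shuffle): [6 4 11 9 5 0 3 7 1 10 2 8]
After op 3 (out_shuffle): [6 3 4 7 11 1 9 10 5 2 0 8]
After op 4 (out_shuffle): [6 9 3 10 4 5 7 2 11 0 1 8]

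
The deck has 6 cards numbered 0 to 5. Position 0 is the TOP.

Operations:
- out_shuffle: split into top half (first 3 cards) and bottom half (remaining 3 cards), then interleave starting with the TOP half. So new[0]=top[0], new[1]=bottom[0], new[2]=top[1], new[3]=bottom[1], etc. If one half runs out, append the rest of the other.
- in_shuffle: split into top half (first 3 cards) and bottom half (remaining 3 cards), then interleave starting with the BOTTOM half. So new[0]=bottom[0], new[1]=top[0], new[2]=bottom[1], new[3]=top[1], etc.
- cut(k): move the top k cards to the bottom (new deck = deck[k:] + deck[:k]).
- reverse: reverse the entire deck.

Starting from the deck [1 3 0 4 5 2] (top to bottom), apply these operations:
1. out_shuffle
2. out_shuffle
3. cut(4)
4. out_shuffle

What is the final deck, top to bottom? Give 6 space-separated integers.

After op 1 (out_shuffle): [1 4 3 5 0 2]
After op 2 (out_shuffle): [1 5 4 0 3 2]
After op 3 (cut(4)): [3 2 1 5 4 0]
After op 4 (out_shuffle): [3 5 2 4 1 0]

Answer: 3 5 2 4 1 0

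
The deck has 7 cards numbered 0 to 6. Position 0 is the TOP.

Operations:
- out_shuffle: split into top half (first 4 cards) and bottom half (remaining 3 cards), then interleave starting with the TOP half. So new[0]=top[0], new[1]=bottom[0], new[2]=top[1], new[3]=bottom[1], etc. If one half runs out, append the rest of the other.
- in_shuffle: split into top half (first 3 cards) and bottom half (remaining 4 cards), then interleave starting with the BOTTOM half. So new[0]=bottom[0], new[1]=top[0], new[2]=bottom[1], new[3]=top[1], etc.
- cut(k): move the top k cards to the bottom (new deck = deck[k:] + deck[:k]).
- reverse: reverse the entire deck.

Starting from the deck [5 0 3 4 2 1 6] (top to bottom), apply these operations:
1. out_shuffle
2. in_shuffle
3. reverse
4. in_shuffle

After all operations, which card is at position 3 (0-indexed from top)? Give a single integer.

Answer: 0

Derivation:
After op 1 (out_shuffle): [5 2 0 1 3 6 4]
After op 2 (in_shuffle): [1 5 3 2 6 0 4]
After op 3 (reverse): [4 0 6 2 3 5 1]
After op 4 (in_shuffle): [2 4 3 0 5 6 1]
Position 3: card 0.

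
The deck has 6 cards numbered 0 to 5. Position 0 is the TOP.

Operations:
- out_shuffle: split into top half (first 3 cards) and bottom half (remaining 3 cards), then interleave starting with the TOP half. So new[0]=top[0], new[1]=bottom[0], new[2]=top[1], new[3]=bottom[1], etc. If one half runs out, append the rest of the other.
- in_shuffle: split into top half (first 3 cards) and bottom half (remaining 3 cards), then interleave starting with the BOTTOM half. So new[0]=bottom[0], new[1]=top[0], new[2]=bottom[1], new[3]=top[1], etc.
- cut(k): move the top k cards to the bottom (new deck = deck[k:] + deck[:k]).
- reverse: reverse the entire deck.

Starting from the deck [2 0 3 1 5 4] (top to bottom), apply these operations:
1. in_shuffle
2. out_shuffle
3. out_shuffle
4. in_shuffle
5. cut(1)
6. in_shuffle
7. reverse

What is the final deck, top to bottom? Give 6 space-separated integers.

Answer: 4 5 2 0 1 3

Derivation:
After op 1 (in_shuffle): [1 2 5 0 4 3]
After op 2 (out_shuffle): [1 0 2 4 5 3]
After op 3 (out_shuffle): [1 4 0 5 2 3]
After op 4 (in_shuffle): [5 1 2 4 3 0]
After op 5 (cut(1)): [1 2 4 3 0 5]
After op 6 (in_shuffle): [3 1 0 2 5 4]
After op 7 (reverse): [4 5 2 0 1 3]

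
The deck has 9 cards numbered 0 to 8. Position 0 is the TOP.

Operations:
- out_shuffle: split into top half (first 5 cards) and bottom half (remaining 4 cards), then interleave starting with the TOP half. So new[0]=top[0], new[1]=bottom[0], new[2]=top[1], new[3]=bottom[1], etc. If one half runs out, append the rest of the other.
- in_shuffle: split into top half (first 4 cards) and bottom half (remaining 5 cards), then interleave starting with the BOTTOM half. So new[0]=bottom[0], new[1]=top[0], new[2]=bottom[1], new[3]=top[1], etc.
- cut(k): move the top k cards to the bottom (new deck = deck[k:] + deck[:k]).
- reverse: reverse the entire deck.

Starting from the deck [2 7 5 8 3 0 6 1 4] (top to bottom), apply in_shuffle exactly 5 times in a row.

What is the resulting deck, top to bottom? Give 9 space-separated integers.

Answer: 7 8 0 1 2 5 3 6 4

Derivation:
After op 1 (in_shuffle): [3 2 0 7 6 5 1 8 4]
After op 2 (in_shuffle): [6 3 5 2 1 0 8 7 4]
After op 3 (in_shuffle): [1 6 0 3 8 5 7 2 4]
After op 4 (in_shuffle): [8 1 5 6 7 0 2 3 4]
After op 5 (in_shuffle): [7 8 0 1 2 5 3 6 4]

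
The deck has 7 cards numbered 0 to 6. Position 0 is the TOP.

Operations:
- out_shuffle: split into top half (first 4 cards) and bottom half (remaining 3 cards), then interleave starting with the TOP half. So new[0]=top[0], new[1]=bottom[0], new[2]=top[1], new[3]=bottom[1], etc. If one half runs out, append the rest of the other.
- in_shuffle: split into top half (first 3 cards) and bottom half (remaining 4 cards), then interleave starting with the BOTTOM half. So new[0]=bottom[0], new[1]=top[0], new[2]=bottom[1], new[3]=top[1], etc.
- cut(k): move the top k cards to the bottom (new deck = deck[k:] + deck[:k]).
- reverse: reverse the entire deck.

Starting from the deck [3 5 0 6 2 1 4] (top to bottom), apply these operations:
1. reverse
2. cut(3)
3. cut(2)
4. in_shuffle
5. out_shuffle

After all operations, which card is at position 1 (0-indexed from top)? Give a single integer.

Answer: 6

Derivation:
After op 1 (reverse): [4 1 2 6 0 5 3]
After op 2 (cut(3)): [6 0 5 3 4 1 2]
After op 3 (cut(2)): [5 3 4 1 2 6 0]
After op 4 (in_shuffle): [1 5 2 3 6 4 0]
After op 5 (out_shuffle): [1 6 5 4 2 0 3]
Position 1: card 6.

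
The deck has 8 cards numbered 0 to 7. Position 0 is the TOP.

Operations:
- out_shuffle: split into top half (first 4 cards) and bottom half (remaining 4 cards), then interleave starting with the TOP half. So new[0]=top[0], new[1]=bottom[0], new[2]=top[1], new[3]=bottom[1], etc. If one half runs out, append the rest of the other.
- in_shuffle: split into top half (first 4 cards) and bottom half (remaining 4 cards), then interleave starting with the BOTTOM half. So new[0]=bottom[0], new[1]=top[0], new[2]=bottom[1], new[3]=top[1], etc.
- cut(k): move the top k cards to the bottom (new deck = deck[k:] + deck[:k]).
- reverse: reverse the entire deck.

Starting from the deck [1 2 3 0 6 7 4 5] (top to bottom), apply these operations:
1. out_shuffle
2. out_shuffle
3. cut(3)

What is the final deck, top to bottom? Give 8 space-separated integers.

After op 1 (out_shuffle): [1 6 2 7 3 4 0 5]
After op 2 (out_shuffle): [1 3 6 4 2 0 7 5]
After op 3 (cut(3)): [4 2 0 7 5 1 3 6]

Answer: 4 2 0 7 5 1 3 6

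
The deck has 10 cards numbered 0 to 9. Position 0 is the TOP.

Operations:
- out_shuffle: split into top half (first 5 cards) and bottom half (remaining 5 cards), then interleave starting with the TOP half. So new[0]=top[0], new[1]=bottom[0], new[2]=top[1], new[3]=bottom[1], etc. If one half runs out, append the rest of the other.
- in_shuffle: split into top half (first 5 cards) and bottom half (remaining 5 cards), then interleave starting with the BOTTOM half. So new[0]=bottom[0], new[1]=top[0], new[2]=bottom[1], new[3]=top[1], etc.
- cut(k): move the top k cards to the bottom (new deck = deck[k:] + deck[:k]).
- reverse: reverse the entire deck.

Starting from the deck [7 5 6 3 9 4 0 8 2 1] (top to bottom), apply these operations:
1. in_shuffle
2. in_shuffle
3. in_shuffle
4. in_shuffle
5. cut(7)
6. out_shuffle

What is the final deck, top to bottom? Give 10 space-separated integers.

Answer: 4 9 3 6 5 7 2 1 0 8

Derivation:
After op 1 (in_shuffle): [4 7 0 5 8 6 2 3 1 9]
After op 2 (in_shuffle): [6 4 2 7 3 0 1 5 9 8]
After op 3 (in_shuffle): [0 6 1 4 5 2 9 7 8 3]
After op 4 (in_shuffle): [2 0 9 6 7 1 8 4 3 5]
After op 5 (cut(7)): [4 3 5 2 0 9 6 7 1 8]
After op 6 (out_shuffle): [4 9 3 6 5 7 2 1 0 8]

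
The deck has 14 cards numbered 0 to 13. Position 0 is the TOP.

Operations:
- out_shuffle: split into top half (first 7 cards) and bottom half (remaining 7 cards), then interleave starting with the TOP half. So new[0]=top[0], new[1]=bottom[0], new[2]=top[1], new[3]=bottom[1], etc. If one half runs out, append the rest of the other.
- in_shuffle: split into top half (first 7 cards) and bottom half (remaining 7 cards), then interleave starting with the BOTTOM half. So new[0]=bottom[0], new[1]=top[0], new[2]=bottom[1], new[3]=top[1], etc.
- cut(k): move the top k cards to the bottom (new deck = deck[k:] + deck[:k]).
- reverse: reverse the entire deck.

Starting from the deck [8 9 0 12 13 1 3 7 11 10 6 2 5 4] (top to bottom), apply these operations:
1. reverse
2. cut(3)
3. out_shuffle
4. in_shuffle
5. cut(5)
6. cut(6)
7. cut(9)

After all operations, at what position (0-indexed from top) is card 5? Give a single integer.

Answer: 2

Derivation:
After op 1 (reverse): [4 5 2 6 10 11 7 3 1 13 12 0 9 8]
After op 2 (cut(3)): [6 10 11 7 3 1 13 12 0 9 8 4 5 2]
After op 3 (out_shuffle): [6 12 10 0 11 9 7 8 3 4 1 5 13 2]
After op 4 (in_shuffle): [8 6 3 12 4 10 1 0 5 11 13 9 2 7]
After op 5 (cut(5)): [10 1 0 5 11 13 9 2 7 8 6 3 12 4]
After op 6 (cut(6)): [9 2 7 8 6 3 12 4 10 1 0 5 11 13]
After op 7 (cut(9)): [1 0 5 11 13 9 2 7 8 6 3 12 4 10]
Card 5 is at position 2.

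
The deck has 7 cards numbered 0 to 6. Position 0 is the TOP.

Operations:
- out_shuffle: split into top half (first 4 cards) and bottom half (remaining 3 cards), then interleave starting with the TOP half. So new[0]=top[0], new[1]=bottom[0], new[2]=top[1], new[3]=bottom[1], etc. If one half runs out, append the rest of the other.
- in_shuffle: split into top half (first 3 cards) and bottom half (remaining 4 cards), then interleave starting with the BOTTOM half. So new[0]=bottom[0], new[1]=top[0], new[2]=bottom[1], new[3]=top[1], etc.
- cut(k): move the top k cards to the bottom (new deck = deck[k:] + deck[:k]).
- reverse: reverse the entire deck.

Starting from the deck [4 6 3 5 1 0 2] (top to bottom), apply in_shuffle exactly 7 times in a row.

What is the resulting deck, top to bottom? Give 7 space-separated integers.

Answer: 5 4 1 6 0 3 2

Derivation:
After op 1 (in_shuffle): [5 4 1 6 0 3 2]
After op 2 (in_shuffle): [6 5 0 4 3 1 2]
After op 3 (in_shuffle): [4 6 3 5 1 0 2]
After op 4 (in_shuffle): [5 4 1 6 0 3 2]
After op 5 (in_shuffle): [6 5 0 4 3 1 2]
After op 6 (in_shuffle): [4 6 3 5 1 0 2]
After op 7 (in_shuffle): [5 4 1 6 0 3 2]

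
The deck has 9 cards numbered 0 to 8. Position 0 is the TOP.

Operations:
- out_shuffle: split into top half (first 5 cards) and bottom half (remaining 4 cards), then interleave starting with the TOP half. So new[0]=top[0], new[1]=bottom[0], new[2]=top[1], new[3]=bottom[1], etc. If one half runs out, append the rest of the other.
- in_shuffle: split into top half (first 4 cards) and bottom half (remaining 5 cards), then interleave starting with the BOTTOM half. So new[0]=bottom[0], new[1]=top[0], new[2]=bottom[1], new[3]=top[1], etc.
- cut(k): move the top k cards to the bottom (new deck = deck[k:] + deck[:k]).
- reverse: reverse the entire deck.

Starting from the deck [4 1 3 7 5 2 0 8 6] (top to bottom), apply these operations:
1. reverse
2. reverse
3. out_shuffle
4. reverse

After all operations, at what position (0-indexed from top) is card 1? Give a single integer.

Answer: 6

Derivation:
After op 1 (reverse): [6 8 0 2 5 7 3 1 4]
After op 2 (reverse): [4 1 3 7 5 2 0 8 6]
After op 3 (out_shuffle): [4 2 1 0 3 8 7 6 5]
After op 4 (reverse): [5 6 7 8 3 0 1 2 4]
Card 1 is at position 6.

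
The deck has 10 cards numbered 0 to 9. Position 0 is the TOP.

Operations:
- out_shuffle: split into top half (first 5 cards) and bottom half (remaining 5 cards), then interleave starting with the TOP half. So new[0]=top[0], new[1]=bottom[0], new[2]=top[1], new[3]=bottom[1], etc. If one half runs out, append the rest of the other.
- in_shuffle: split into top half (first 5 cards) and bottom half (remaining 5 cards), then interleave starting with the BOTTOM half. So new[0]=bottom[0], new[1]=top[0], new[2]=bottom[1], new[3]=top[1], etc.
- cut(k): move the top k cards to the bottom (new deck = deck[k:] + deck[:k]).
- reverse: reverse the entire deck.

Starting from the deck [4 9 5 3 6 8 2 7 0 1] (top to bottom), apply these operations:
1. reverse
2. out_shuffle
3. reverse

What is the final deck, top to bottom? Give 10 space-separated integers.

After op 1 (reverse): [1 0 7 2 8 6 3 5 9 4]
After op 2 (out_shuffle): [1 6 0 3 7 5 2 9 8 4]
After op 3 (reverse): [4 8 9 2 5 7 3 0 6 1]

Answer: 4 8 9 2 5 7 3 0 6 1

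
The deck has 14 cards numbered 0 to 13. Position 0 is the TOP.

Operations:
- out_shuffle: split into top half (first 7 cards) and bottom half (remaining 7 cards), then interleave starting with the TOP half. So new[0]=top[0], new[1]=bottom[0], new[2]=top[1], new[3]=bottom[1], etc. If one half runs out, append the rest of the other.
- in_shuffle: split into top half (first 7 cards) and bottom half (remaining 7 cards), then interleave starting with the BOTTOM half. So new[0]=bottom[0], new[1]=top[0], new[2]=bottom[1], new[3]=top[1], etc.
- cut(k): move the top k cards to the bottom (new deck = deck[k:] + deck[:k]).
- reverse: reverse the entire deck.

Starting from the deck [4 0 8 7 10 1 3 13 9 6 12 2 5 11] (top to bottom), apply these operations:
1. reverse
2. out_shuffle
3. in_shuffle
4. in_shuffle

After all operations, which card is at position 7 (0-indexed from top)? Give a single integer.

Answer: 3

Derivation:
After op 1 (reverse): [11 5 2 12 6 9 13 3 1 10 7 8 0 4]
After op 2 (out_shuffle): [11 3 5 1 2 10 12 7 6 8 9 0 13 4]
After op 3 (in_shuffle): [7 11 6 3 8 5 9 1 0 2 13 10 4 12]
After op 4 (in_shuffle): [1 7 0 11 2 6 13 3 10 8 4 5 12 9]
Position 7: card 3.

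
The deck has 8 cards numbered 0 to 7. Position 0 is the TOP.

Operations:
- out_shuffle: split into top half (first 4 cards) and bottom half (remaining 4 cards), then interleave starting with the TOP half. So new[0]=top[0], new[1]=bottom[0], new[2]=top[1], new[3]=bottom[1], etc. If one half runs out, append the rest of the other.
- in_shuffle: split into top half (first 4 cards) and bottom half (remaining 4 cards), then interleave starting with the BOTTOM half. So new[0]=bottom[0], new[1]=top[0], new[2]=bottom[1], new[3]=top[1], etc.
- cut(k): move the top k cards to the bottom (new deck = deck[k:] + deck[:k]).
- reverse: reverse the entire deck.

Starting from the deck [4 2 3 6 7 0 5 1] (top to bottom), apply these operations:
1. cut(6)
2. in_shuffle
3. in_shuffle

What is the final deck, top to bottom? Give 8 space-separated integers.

After op 1 (cut(6)): [5 1 4 2 3 6 7 0]
After op 2 (in_shuffle): [3 5 6 1 7 4 0 2]
After op 3 (in_shuffle): [7 3 4 5 0 6 2 1]

Answer: 7 3 4 5 0 6 2 1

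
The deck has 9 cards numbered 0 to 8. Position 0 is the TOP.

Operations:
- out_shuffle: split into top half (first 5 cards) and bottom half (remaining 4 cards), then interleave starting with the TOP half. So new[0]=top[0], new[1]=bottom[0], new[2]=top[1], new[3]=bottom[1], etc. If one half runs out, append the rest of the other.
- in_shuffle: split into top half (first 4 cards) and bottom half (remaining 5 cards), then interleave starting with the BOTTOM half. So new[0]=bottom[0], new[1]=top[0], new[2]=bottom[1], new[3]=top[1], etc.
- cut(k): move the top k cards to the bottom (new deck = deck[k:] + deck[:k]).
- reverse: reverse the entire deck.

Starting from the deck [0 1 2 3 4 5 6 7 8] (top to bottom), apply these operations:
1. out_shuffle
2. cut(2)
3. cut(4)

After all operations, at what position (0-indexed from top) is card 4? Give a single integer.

After op 1 (out_shuffle): [0 5 1 6 2 7 3 8 4]
After op 2 (cut(2)): [1 6 2 7 3 8 4 0 5]
After op 3 (cut(4)): [3 8 4 0 5 1 6 2 7]
Card 4 is at position 2.

Answer: 2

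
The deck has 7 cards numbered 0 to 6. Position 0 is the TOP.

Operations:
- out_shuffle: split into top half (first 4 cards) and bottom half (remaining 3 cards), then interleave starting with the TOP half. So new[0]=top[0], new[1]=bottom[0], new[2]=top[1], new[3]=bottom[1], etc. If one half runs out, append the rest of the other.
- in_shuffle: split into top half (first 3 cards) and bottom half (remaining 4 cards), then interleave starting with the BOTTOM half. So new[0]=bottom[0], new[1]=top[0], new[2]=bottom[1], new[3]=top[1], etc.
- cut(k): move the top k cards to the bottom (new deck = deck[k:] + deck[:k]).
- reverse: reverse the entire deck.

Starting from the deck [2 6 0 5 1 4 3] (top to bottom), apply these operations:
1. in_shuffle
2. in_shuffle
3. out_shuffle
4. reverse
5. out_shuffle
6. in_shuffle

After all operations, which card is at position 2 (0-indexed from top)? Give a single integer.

Answer: 4

Derivation:
After op 1 (in_shuffle): [5 2 1 6 4 0 3]
After op 2 (in_shuffle): [6 5 4 2 0 1 3]
After op 3 (out_shuffle): [6 0 5 1 4 3 2]
After op 4 (reverse): [2 3 4 1 5 0 6]
After op 5 (out_shuffle): [2 5 3 0 4 6 1]
After op 6 (in_shuffle): [0 2 4 5 6 3 1]
Position 2: card 4.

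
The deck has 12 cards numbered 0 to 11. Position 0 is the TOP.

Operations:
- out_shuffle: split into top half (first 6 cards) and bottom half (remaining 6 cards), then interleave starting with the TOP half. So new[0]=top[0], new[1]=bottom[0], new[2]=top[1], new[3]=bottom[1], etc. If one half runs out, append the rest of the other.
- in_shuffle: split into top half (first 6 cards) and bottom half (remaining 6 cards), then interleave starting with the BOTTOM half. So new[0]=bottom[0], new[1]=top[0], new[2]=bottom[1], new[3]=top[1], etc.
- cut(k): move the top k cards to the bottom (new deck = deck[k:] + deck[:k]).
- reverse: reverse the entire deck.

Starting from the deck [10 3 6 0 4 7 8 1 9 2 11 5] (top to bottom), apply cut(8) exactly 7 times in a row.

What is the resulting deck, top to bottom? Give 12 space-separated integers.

Answer: 9 2 11 5 10 3 6 0 4 7 8 1

Derivation:
After op 1 (cut(8)): [9 2 11 5 10 3 6 0 4 7 8 1]
After op 2 (cut(8)): [4 7 8 1 9 2 11 5 10 3 6 0]
After op 3 (cut(8)): [10 3 6 0 4 7 8 1 9 2 11 5]
After op 4 (cut(8)): [9 2 11 5 10 3 6 0 4 7 8 1]
After op 5 (cut(8)): [4 7 8 1 9 2 11 5 10 3 6 0]
After op 6 (cut(8)): [10 3 6 0 4 7 8 1 9 2 11 5]
After op 7 (cut(8)): [9 2 11 5 10 3 6 0 4 7 8 1]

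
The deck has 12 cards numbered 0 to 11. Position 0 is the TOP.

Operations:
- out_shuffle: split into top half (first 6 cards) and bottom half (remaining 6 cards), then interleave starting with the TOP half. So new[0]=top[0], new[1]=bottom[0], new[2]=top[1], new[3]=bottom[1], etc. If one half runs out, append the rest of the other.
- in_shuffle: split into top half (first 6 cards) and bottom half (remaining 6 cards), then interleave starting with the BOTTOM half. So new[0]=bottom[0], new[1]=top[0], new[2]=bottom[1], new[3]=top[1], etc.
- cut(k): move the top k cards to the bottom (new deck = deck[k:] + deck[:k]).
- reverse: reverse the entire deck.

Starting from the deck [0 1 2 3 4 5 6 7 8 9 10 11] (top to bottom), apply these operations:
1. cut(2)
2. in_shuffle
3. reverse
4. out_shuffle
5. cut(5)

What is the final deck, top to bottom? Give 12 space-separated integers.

Answer: 3 0 9 5 2 11 8 7 4 1 10 6

Derivation:
After op 1 (cut(2)): [2 3 4 5 6 7 8 9 10 11 0 1]
After op 2 (in_shuffle): [8 2 9 3 10 4 11 5 0 6 1 7]
After op 3 (reverse): [7 1 6 0 5 11 4 10 3 9 2 8]
After op 4 (out_shuffle): [7 4 1 10 6 3 0 9 5 2 11 8]
After op 5 (cut(5)): [3 0 9 5 2 11 8 7 4 1 10 6]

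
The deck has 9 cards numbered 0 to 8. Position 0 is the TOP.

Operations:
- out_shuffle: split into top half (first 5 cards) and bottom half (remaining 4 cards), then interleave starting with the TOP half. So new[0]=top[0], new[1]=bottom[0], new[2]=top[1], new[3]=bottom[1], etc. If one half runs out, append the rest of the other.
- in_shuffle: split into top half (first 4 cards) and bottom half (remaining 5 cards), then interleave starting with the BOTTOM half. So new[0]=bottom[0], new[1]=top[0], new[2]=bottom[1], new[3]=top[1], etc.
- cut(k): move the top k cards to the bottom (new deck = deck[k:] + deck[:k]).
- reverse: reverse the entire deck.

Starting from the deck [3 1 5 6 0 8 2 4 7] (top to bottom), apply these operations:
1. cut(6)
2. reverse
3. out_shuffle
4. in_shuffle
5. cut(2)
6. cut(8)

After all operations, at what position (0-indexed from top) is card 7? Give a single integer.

Answer: 6

Derivation:
After op 1 (cut(6)): [2 4 7 3 1 5 6 0 8]
After op 2 (reverse): [8 0 6 5 1 3 7 4 2]
After op 3 (out_shuffle): [8 3 0 7 6 4 5 2 1]
After op 4 (in_shuffle): [6 8 4 3 5 0 2 7 1]
After op 5 (cut(2)): [4 3 5 0 2 7 1 6 8]
After op 6 (cut(8)): [8 4 3 5 0 2 7 1 6]
Card 7 is at position 6.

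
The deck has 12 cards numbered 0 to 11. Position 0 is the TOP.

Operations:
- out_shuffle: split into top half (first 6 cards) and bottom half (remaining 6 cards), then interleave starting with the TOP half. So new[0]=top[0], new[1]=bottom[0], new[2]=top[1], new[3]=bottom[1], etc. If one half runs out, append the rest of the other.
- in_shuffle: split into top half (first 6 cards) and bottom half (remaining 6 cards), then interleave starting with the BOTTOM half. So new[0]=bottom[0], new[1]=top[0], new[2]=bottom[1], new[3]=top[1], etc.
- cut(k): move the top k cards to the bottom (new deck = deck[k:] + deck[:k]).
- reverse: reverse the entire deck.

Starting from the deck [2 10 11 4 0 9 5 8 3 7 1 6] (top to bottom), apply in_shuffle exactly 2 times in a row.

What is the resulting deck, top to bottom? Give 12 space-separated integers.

After op 1 (in_shuffle): [5 2 8 10 3 11 7 4 1 0 6 9]
After op 2 (in_shuffle): [7 5 4 2 1 8 0 10 6 3 9 11]

Answer: 7 5 4 2 1 8 0 10 6 3 9 11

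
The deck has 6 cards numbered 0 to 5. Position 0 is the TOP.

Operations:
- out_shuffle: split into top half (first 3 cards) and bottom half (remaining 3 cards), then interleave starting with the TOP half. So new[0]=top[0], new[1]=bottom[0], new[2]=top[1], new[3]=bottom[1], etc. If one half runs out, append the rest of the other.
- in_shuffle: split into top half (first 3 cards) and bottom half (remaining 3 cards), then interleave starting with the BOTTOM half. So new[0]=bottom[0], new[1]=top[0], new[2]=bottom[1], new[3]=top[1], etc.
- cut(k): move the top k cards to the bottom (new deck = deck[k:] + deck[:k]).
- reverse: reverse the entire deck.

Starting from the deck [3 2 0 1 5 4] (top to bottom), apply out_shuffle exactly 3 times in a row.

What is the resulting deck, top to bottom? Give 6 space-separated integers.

Answer: 3 0 5 2 1 4

Derivation:
After op 1 (out_shuffle): [3 1 2 5 0 4]
After op 2 (out_shuffle): [3 5 1 0 2 4]
After op 3 (out_shuffle): [3 0 5 2 1 4]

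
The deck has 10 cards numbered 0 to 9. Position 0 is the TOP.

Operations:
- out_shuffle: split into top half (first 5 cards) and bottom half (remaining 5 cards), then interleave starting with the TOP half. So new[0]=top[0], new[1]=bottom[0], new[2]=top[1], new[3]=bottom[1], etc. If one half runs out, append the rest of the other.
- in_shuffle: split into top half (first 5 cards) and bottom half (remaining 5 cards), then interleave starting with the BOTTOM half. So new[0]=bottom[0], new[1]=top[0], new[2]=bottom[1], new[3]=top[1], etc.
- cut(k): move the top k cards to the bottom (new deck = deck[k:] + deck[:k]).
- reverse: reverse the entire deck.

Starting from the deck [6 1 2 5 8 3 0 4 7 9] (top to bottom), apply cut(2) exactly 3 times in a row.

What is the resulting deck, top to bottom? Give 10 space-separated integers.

Answer: 0 4 7 9 6 1 2 5 8 3

Derivation:
After op 1 (cut(2)): [2 5 8 3 0 4 7 9 6 1]
After op 2 (cut(2)): [8 3 0 4 7 9 6 1 2 5]
After op 3 (cut(2)): [0 4 7 9 6 1 2 5 8 3]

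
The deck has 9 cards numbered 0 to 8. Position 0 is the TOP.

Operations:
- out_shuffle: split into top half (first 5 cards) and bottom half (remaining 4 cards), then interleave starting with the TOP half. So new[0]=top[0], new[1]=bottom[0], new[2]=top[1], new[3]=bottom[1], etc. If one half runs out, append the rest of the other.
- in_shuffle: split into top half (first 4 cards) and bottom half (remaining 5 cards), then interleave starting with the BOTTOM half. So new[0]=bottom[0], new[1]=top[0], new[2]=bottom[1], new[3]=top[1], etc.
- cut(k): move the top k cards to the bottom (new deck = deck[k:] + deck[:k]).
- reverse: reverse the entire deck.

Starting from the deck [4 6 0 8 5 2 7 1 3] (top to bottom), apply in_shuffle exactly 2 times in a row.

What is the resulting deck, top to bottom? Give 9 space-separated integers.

After op 1 (in_shuffle): [5 4 2 6 7 0 1 8 3]
After op 2 (in_shuffle): [7 5 0 4 1 2 8 6 3]

Answer: 7 5 0 4 1 2 8 6 3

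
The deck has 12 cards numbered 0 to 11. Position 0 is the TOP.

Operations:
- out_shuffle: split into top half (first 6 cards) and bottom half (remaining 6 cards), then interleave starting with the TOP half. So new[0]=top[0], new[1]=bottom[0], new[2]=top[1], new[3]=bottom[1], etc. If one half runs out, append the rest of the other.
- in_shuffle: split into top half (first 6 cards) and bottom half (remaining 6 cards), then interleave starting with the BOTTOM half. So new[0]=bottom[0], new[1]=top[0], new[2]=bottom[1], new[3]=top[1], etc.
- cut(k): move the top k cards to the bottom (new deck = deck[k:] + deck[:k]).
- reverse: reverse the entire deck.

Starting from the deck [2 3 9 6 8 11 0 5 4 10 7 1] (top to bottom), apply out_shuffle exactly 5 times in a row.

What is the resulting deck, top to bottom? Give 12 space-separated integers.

Answer: 2 7 10 4 5 0 11 8 6 9 3 1

Derivation:
After op 1 (out_shuffle): [2 0 3 5 9 4 6 10 8 7 11 1]
After op 2 (out_shuffle): [2 6 0 10 3 8 5 7 9 11 4 1]
After op 3 (out_shuffle): [2 5 6 7 0 9 10 11 3 4 8 1]
After op 4 (out_shuffle): [2 10 5 11 6 3 7 4 0 8 9 1]
After op 5 (out_shuffle): [2 7 10 4 5 0 11 8 6 9 3 1]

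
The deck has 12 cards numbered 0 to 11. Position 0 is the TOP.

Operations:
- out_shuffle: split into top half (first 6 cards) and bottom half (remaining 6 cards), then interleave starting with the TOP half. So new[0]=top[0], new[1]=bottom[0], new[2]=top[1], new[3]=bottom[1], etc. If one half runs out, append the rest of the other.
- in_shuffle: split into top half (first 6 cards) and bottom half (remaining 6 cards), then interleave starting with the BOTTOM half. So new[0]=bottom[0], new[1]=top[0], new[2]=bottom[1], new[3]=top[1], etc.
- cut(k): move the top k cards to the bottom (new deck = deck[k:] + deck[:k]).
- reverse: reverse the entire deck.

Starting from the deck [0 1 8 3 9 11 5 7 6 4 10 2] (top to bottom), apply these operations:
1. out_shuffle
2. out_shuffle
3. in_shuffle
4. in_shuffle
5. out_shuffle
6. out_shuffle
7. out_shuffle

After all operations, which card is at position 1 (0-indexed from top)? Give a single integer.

After op 1 (out_shuffle): [0 5 1 7 8 6 3 4 9 10 11 2]
After op 2 (out_shuffle): [0 3 5 4 1 9 7 10 8 11 6 2]
After op 3 (in_shuffle): [7 0 10 3 8 5 11 4 6 1 2 9]
After op 4 (in_shuffle): [11 7 4 0 6 10 1 3 2 8 9 5]
After op 5 (out_shuffle): [11 1 7 3 4 2 0 8 6 9 10 5]
After op 6 (out_shuffle): [11 0 1 8 7 6 3 9 4 10 2 5]
After op 7 (out_shuffle): [11 3 0 9 1 4 8 10 7 2 6 5]
Position 1: card 3.

Answer: 3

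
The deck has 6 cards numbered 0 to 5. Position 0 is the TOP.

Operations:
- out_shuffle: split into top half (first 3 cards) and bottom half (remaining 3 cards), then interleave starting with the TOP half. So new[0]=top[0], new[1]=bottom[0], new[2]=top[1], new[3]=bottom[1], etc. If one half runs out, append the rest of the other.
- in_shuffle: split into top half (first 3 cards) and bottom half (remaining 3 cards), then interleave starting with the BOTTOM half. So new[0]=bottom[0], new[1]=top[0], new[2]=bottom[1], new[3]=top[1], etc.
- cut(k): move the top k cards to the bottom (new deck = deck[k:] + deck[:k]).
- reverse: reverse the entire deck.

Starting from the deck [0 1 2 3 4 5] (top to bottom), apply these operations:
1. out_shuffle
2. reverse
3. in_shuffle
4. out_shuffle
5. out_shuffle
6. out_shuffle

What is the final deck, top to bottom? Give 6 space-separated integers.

After op 1 (out_shuffle): [0 3 1 4 2 5]
After op 2 (reverse): [5 2 4 1 3 0]
After op 3 (in_shuffle): [1 5 3 2 0 4]
After op 4 (out_shuffle): [1 2 5 0 3 4]
After op 5 (out_shuffle): [1 0 2 3 5 4]
After op 6 (out_shuffle): [1 3 0 5 2 4]

Answer: 1 3 0 5 2 4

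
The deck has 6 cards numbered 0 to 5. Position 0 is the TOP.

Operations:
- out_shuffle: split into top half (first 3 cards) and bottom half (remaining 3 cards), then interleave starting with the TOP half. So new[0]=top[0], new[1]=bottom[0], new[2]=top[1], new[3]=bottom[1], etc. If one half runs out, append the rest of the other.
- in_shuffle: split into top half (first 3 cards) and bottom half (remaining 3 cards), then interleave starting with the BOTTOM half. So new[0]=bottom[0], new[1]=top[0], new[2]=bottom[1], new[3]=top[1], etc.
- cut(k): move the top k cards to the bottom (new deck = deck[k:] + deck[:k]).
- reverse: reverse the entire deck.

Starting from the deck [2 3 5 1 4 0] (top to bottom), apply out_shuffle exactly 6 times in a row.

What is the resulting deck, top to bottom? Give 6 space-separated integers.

Answer: 2 4 1 5 3 0

Derivation:
After op 1 (out_shuffle): [2 1 3 4 5 0]
After op 2 (out_shuffle): [2 4 1 5 3 0]
After op 3 (out_shuffle): [2 5 4 3 1 0]
After op 4 (out_shuffle): [2 3 5 1 4 0]
After op 5 (out_shuffle): [2 1 3 4 5 0]
After op 6 (out_shuffle): [2 4 1 5 3 0]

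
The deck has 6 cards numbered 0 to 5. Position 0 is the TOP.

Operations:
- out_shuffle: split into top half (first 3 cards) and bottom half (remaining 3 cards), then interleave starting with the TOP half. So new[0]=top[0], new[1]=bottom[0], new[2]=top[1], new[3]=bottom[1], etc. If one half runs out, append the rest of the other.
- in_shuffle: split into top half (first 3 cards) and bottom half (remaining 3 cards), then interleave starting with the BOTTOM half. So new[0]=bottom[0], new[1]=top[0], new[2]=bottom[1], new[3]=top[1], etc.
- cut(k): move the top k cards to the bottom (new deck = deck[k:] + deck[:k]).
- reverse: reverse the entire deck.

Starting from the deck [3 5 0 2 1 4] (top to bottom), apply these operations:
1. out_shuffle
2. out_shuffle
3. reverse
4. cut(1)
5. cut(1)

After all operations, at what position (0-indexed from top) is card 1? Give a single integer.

Answer: 2

Derivation:
After op 1 (out_shuffle): [3 2 5 1 0 4]
After op 2 (out_shuffle): [3 1 2 0 5 4]
After op 3 (reverse): [4 5 0 2 1 3]
After op 4 (cut(1)): [5 0 2 1 3 4]
After op 5 (cut(1)): [0 2 1 3 4 5]
Card 1 is at position 2.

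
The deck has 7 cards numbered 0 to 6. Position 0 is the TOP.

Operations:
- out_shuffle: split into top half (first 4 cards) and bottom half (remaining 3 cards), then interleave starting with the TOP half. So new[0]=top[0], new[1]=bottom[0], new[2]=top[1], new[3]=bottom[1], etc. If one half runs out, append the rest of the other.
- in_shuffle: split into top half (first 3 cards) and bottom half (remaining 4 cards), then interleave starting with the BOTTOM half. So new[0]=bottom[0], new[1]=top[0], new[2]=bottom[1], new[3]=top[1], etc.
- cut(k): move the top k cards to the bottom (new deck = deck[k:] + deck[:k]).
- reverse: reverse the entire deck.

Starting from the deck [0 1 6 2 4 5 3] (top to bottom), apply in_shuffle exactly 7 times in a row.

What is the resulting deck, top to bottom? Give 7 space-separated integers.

After op 1 (in_shuffle): [2 0 4 1 5 6 3]
After op 2 (in_shuffle): [1 2 5 0 6 4 3]
After op 3 (in_shuffle): [0 1 6 2 4 5 3]
After op 4 (in_shuffle): [2 0 4 1 5 6 3]
After op 5 (in_shuffle): [1 2 5 0 6 4 3]
After op 6 (in_shuffle): [0 1 6 2 4 5 3]
After op 7 (in_shuffle): [2 0 4 1 5 6 3]

Answer: 2 0 4 1 5 6 3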